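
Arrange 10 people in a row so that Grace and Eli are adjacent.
Treat as block: (10-1)! × 2! = 362880 × 2 = 725760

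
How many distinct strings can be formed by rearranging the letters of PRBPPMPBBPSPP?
13! / (1! × 1! × 1! × 7! × 3!) = 205920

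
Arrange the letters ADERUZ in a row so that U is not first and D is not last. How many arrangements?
By inclusion-exclusion: 6! - 2×(6-1)! + (6-2)! = 720 - 240 + 24 = 504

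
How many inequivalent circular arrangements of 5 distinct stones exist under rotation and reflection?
(5-1)!/2 = 24/2 = 12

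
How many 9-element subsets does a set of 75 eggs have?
C(75,9) = 75!/(9!×66!) = 125595622175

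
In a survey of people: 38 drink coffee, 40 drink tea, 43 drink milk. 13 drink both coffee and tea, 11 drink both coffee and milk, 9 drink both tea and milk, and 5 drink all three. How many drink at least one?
|A∪B∪C| = 38+40+43-13-11-9+5 = 93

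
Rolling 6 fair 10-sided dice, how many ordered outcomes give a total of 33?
Coefficient of x^33 in (x + x² + ... + x^10)^6. By inclusion-exclusion on dice exceeding 10: Σ_j (-1)^j C(6,j)·C(33-1-10j, 5) = C(6,0)·C(32,5) - C(6,1)·C(22,5) + C(6,2)·C(12,5) = 1·201376 - 6·26334 + 15·792 = 55252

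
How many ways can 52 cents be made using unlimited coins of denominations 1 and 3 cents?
Coefficient of x^52 in 1/(1-x^1) · 1/(1-x^3). Use j coins of 3 for j = 0..⌊52/3⌋ = 17, the rest in 1s: 17 + 1 = 18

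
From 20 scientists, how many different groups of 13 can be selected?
C(20,13) = 20!/(13!×7!) = 77520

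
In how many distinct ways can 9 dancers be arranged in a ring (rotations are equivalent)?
Circular: fix one position, arrange the rest. (9-1)! = 40320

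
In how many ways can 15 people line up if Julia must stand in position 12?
Fix one position: (15-1)! = 87178291200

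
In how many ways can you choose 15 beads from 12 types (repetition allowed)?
C(15+12-1, 12-1) = C(26, 11) = 7726160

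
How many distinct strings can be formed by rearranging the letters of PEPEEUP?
7! / (3! × 1! × 3!) = 140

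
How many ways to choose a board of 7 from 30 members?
C(30,7) = 30!/(7!×23!) = 2035800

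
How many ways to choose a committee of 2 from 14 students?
C(14,2) = 14!/(2!×12!) = 91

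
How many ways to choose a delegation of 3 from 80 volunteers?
C(80,3) = 80!/(3!×77!) = 82160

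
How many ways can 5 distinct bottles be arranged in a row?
5! = 120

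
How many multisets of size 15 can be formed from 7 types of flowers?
C(15+7-1, 7-1) = C(21, 6) = 54264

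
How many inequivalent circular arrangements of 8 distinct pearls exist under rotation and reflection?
(8-1)!/2 = 5040/2 = 2520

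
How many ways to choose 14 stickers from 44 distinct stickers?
C(44,14) = 44!/(14!×30!) = 114955808528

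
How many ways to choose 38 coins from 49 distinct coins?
C(49,38) = 49!/(38!×11!) = 29135916264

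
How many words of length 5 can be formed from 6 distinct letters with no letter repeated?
P(6,5) = 6!/(6-5)! = 720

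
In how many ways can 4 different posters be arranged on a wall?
4! = 24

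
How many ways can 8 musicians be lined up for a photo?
8! = 40320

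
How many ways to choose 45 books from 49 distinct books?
C(49,45) = 49!/(45!×4!) = 211876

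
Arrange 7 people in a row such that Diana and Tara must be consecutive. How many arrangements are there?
Treat the 2 as one block: (7-2+1)! × 2! = 720 × 2 = 1440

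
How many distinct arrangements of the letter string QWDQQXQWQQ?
10! / (1! × 2! × 1! × 6!) = 2520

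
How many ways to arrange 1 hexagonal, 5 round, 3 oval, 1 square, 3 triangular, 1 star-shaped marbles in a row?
14! / (1! × 5! × 3! × 1! × 3! × 1!) = 20180160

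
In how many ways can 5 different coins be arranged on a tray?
5! = 120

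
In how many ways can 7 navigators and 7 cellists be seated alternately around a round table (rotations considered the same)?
Fix one of the navigators: (7-1)! ways for the remaining navigators, × 7! ways for the cellists = 720 × 5040 = 3628800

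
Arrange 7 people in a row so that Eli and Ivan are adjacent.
Treat as block: (7-1)! × 2! = 720 × 2 = 1440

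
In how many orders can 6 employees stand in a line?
6! = 720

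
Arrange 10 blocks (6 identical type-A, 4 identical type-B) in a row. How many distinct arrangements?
10! / (6! × 4!) = 210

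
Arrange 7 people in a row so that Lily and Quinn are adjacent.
Treat as block: (7-1)! × 2! = 720 × 2 = 1440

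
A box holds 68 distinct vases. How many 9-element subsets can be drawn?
C(68,9) = 68!/(9!×59!) = 49280065120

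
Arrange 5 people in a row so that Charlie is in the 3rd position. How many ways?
Fix one position: (5-1)! = 24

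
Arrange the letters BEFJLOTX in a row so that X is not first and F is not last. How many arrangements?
By inclusion-exclusion: 8! - 2×(8-1)! + (8-2)! = 40320 - 10080 + 720 = 30960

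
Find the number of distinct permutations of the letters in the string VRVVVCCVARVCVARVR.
17! / (2! × 8! × 3! × 4!) = 30630600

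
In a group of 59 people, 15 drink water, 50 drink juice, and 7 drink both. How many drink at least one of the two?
|A∪B| = |A| + |B| - |A∩B| = 15 + 50 - 7 = 58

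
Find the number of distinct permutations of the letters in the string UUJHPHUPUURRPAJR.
16! / (3! × 3! × 2! × 1! × 2! × 5!) = 1210809600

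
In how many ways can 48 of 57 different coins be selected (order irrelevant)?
C(57,48) = 57!/(48!×9!) = 8996462475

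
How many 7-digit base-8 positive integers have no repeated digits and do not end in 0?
Last digit: 7 nonzero choices. First digit: 6 (nonzero, ≠last). Middle 5: P(6,5) = 720. Total = 30240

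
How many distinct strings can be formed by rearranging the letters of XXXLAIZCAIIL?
12! / (2! × 1! × 1! × 3! × 3! × 2!) = 3326400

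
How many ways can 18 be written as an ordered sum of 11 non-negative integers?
C(18+11-1, 11-1) = C(28, 10) = 13123110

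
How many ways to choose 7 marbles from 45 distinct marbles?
C(45,7) = 45!/(7!×38!) = 45379620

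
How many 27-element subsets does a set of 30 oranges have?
C(30,27) = 30!/(27!×3!) = 4060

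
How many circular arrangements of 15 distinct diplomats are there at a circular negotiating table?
Circular: fix one position, arrange the rest. (15-1)! = 87178291200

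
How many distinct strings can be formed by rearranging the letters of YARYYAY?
7! / (1! × 2! × 4!) = 105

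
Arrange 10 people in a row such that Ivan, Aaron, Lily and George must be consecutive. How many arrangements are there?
Treat the 4 as one block: (10-4+1)! × 4! = 5040 × 24 = 120960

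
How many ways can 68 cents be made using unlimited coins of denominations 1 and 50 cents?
Coefficient of x^68 in 1/(1-x^1) · 1/(1-x^50). Use j coins of 50 for j = 0..⌊68/50⌋ = 1, the rest in 1s: 1 + 1 = 2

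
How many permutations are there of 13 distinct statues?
13! = 6227020800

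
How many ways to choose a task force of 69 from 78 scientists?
C(78,69) = 78!/(69!×9!) = 182364632450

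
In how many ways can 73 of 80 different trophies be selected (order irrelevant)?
C(80,73) = 80!/(73!×7!) = 3176716400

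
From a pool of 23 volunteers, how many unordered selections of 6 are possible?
C(23,6) = 23!/(6!×17!) = 100947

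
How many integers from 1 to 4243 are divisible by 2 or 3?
⌊4243/2⌋ + ⌊4243/3⌋ - ⌊4243/6⌋ = 2121 + 1414 - 707 = 2828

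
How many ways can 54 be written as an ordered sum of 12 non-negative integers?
C(54+12-1, 12-1) = C(65, 11) = 895068996640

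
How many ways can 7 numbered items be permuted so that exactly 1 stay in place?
Choose the 1 fixed point C(7,1) = 7, derange the rest: !6 = Σ_{j=0}^{6} (-1)^j·6!/j! = 720 - 720 + 360 - 120 + 30 - 6 + 1 = 265. Product = 7 × 265 = 1855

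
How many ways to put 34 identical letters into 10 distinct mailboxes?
C(34+10-1, 10-1) = C(43, 9) = 563921995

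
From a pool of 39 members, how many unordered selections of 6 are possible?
C(39,6) = 39!/(6!×33!) = 3262623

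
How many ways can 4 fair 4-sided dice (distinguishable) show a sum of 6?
Coefficient of x^6 in (x + x² + ... + x^4)^4. By inclusion-exclusion on dice exceeding 4: Σ_j (-1)^j C(4,j)·C(6-1-4j, 3) = C(4,0)·C(5,3) = 1·10 = 10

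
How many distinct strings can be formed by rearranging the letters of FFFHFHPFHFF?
11! / (3! × 7! × 1!) = 1320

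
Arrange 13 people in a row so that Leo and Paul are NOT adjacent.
Total - adjacent = 13! - (13-1)!×2 = 6227020800 - 958003200 = 5269017600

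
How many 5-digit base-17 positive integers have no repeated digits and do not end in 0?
Last digit: 16 nonzero choices. First digit: 15 (nonzero, ≠last). Middle 3: P(15,3) = 2730. Total = 655200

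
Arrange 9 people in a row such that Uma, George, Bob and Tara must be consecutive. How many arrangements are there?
Treat the 4 as one block: (9-4+1)! × 4! = 720 × 24 = 17280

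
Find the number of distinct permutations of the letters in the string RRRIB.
5! / (1! × 3! × 1!) = 20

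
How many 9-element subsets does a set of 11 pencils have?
C(11,9) = 11!/(9!×2!) = 55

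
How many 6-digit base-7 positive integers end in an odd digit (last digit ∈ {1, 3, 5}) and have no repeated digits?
Last∈{1,3,5}. Last=0: 0. Last nonzero: 3×5×P(5,4) = 1800. Total = 1800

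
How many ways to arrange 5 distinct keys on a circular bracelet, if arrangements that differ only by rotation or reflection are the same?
(5-1)!/2 = 24/2 = 12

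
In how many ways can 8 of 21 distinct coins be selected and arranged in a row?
P(21,8) = 21!/(21-8)! = 8204716800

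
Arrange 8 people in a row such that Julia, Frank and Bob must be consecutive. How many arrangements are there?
Treat the 3 as one block: (8-3+1)! × 3! = 720 × 6 = 4320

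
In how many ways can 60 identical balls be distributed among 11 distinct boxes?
C(60+11-1, 11-1) = C(70, 10) = 396704524216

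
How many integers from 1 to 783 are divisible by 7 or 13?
⌊783/7⌋ + ⌊783/13⌋ - ⌊783/91⌋ = 111 + 60 - 8 = 163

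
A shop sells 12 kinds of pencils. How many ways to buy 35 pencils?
C(35+12-1, 12-1) = C(46, 11) = 13340783196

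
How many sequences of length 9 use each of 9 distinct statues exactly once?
9! = 362880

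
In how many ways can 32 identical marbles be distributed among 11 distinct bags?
C(32+11-1, 11-1) = C(42, 10) = 1471442973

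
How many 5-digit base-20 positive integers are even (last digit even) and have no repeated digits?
Last∈{0,2,4,6,8,10,12,14,16,18}. Last=0: 93024. Last nonzero: 9×18×P(18,3) = 793152. Total = 886176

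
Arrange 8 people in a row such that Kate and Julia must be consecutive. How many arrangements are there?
Treat the 2 as one block: (8-2+1)! × 2! = 5040 × 2 = 10080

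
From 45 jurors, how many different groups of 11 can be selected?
C(45,11) = 45!/(11!×34!) = 10150595910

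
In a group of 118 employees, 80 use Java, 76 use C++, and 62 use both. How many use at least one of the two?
|A∪B| = |A| + |B| - |A∩B| = 80 + 76 - 62 = 94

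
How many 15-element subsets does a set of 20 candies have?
C(20,15) = 20!/(15!×5!) = 15504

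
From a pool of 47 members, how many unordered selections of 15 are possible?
C(47,15) = 47!/(15!×32!) = 751616304549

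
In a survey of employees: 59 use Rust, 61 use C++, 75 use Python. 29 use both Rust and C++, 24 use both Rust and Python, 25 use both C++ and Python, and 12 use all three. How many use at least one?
|A∪B∪C| = 59+61+75-29-24-25+12 = 129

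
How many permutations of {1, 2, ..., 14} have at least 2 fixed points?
Exactly j fixed points: C(14,j)·!(14-j); sum over j ≥ 2 (derangement numbers via !m = (m-1)·(!(m-1) + !(m-2)): !0..!12 = 1, 0, 1, 2, 9, 44, 265, 1854, 14833, 133496, 1334961, 14684570, 176214841). Σ_{j=2}^{14} C(14,j)·!(14-j) = C(14,2)·!12 + C(14,3)·!11 + C(14,4)·!10 + C(14,5)·!9 + C(14,6)·!8 + C(14,7)·!7 + C(14,8)·!6 + C(14,9)·!5 + C(14,10)·!4 + C(14,11)·!3 + C(14,12)·!2 + C(14,13)·!1 + C(14,14)·!0 = 91·176214841 + 364·14684570 + 1001·1334961 + 2002·133496 + 3003·14833 + 3432·1854 + 3003·265 + 2002·44 + 1001·9 + 364·2 + 91·1 + 14·0 + 1·1 = 23036089103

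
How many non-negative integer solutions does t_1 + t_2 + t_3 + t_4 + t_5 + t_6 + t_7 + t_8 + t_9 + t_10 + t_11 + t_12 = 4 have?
C(4+12-1, 12-1) = C(15, 11) = 1365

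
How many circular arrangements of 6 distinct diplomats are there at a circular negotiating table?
Circular: fix one position, arrange the rest. (6-1)! = 120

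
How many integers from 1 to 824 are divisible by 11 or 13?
⌊824/11⌋ + ⌊824/13⌋ - ⌊824/143⌋ = 74 + 63 - 5 = 132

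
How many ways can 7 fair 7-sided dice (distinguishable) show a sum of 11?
Coefficient of x^11 in (x + x² + ... + x^7)^7. By inclusion-exclusion on dice exceeding 7: Σ_j (-1)^j C(7,j)·C(11-1-7j, 6) = C(7,0)·C(10,6) = 1·210 = 210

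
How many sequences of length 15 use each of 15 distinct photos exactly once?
15! = 1307674368000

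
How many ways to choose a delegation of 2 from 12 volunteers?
C(12,2) = 12!/(2!×10!) = 66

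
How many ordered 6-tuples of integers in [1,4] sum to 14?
Coefficient of x^14 in (x + x² + ... + x^4)^6. By inclusion-exclusion on dice exceeding 4: Σ_j (-1)^j C(6,j)·C(14-1-4j, 5) = C(6,0)·C(13,5) - C(6,1)·C(9,5) + C(6,2)·C(5,5) = 1·1287 - 6·126 + 15·1 = 546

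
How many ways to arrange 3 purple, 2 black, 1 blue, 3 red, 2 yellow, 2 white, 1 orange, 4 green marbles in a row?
18! / (3! × 2! × 1! × 3! × 2! × 2! × 1! × 4!) = 926269344000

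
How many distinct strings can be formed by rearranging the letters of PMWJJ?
5! / (1! × 2! × 1! × 1!) = 60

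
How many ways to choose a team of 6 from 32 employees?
C(32,6) = 32!/(6!×26!) = 906192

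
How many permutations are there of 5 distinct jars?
5! = 120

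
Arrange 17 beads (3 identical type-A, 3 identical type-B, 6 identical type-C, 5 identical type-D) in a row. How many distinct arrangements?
17! / (3! × 3! × 6! × 5!) = 114354240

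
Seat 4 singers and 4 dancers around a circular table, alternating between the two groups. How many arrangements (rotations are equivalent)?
Fix one of the singers: (4-1)! ways for the remaining singers, × 4! ways for the dancers = 6 × 24 = 144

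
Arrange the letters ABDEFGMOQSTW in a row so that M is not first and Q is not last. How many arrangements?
By inclusion-exclusion: 12! - 2×(12-1)! + (12-2)! = 479001600 - 79833600 + 3628800 = 402796800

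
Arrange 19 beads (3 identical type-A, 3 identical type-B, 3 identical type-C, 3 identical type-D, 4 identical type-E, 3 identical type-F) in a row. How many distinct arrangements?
19! / (3! × 3! × 3! × 3! × 4! × 3!) = 651819168000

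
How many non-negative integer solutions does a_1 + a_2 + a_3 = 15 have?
C(15+3-1, 3-1) = C(17, 2) = 136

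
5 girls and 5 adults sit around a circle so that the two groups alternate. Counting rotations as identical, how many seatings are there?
Fix one of the girls: (5-1)! ways for the remaining girls, × 5! ways for the adults = 24 × 120 = 2880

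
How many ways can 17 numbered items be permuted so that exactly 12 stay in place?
Choose the 12 fixed points C(17,12) = 6188, derange the rest: !5 = Σ_{j=0}^{5} (-1)^j·5!/j! = 120 - 120 + 60 - 20 + 5 - 1 = 44. Product = 6188 × 44 = 272272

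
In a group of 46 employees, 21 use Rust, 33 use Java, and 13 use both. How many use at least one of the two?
|A∪B| = |A| + |B| - |A∩B| = 21 + 33 - 13 = 41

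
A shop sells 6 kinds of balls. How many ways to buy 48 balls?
C(48+6-1, 6-1) = C(53, 5) = 2869685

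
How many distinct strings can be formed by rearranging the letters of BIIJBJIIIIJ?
11! / (3! × 6! × 2!) = 4620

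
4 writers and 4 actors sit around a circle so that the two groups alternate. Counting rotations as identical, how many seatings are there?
Fix one of the writers: (4-1)! ways for the remaining writers, × 4! ways for the actors = 6 × 24 = 144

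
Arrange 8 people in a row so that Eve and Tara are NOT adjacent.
Total - adjacent = 8! - (8-1)!×2 = 40320 - 10080 = 30240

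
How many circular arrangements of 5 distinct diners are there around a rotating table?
Circular: fix one position, arrange the rest. (5-1)! = 24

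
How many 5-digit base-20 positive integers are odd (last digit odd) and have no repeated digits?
Last∈{1,3,5,7,9,11,13,15,17,19}. Last=0: 0. Last nonzero: 10×18×P(18,3) = 881280. Total = 881280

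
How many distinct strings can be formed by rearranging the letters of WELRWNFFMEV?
11! / (1! × 1! × 1! × 2! × 2! × 1! × 1! × 2!) = 4989600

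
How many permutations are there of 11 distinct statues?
11! = 39916800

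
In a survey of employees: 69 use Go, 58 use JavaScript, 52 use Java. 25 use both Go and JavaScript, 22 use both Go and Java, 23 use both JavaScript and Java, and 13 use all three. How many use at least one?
|A∪B∪C| = 69+58+52-25-22-23+13 = 122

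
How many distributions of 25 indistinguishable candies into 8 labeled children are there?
C(25+8-1, 8-1) = C(32, 7) = 3365856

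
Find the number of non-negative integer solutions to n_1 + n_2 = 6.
C(6+2-1, 2-1) = C(7, 1) = 7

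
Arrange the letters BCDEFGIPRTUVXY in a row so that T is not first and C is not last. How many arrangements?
By inclusion-exclusion: 14! - 2×(14-1)! + (14-2)! = 87178291200 - 12454041600 + 479001600 = 75203251200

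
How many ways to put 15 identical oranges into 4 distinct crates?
C(15+4-1, 4-1) = C(18, 3) = 816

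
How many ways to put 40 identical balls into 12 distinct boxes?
C(40+12-1, 12-1) = C(51, 11) = 47626016970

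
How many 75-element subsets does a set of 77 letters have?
C(77,75) = 77!/(75!×2!) = 2926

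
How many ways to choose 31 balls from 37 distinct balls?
C(37,31) = 37!/(31!×6!) = 2324784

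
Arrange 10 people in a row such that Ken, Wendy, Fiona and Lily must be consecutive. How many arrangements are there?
Treat the 4 as one block: (10-4+1)! × 4! = 5040 × 24 = 120960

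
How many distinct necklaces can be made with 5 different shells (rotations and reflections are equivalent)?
(5-1)!/2 = 24/2 = 12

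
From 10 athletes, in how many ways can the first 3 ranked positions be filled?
P(10,3) = 10!/(10-3)! = 720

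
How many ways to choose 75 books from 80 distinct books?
C(80,75) = 80!/(75!×5!) = 24040016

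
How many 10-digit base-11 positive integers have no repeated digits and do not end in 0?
Last digit: 10 nonzero choices. First digit: 9 (nonzero, ≠last). Middle 8: P(9,8) = 362880. Total = 32659200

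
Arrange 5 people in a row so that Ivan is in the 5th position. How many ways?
Fix one position: (5-1)! = 24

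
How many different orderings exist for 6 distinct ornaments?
6! = 720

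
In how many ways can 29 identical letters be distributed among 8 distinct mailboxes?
C(29+8-1, 8-1) = C(36, 7) = 8347680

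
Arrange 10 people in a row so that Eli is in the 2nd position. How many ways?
Fix one position: (10-1)! = 362880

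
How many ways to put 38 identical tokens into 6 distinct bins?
C(38+6-1, 6-1) = C(43, 5) = 962598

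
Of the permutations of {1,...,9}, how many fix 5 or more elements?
Exactly j fixed points: C(9,j)·!(9-j); sum over j ≥ 5 (derangement numbers via !m = (m-1)·(!(m-1) + !(m-2)): !0..!4 = 1, 0, 1, 2, 9). Σ_{j=5}^{9} C(9,j)·!(9-j) = C(9,5)·!4 + C(9,6)·!3 + C(9,7)·!2 + C(9,8)·!1 + C(9,9)·!0 = 126·9 + 84·2 + 36·1 + 9·0 + 1·1 = 1339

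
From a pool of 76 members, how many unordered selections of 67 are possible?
C(76,67) = 76!/(67!×9!) = 142466675900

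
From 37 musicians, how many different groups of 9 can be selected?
C(37,9) = 37!/(9!×28!) = 124403620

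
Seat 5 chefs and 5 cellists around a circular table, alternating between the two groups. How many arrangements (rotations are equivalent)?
Fix one of the chefs: (5-1)! ways for the remaining chefs, × 5! ways for the cellists = 24 × 120 = 2880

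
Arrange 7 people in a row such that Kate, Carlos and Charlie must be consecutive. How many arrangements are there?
Treat the 3 as one block: (7-3+1)! × 3! = 120 × 6 = 720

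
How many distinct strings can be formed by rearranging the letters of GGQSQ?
5! / (2! × 1! × 2!) = 30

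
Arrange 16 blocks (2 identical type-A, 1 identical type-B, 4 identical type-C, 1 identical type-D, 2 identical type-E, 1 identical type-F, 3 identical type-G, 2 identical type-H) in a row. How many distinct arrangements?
16! / (2! × 1! × 4! × 1! × 2! × 1! × 3! × 2!) = 18162144000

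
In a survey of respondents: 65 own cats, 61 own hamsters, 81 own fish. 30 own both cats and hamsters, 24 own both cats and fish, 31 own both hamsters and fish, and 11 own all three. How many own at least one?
|A∪B∪C| = 65+61+81-30-24-31+11 = 133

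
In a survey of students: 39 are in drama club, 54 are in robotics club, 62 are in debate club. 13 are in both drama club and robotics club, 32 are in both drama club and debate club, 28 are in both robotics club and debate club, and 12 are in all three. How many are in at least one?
|A∪B∪C| = 39+54+62-13-32-28+12 = 94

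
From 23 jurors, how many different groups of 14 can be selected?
C(23,14) = 23!/(14!×9!) = 817190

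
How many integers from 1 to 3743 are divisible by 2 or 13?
⌊3743/2⌋ + ⌊3743/13⌋ - ⌊3743/26⌋ = 1871 + 287 - 143 = 2015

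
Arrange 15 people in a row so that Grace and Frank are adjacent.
Treat as block: (15-1)! × 2! = 87178291200 × 2 = 174356582400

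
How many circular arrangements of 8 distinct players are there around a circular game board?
Circular: fix one position, arrange the rest. (8-1)! = 5040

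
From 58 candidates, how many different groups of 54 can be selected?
C(58,54) = 58!/(54!×4!) = 424270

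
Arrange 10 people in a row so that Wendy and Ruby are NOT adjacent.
Total - adjacent = 10! - (10-1)!×2 = 3628800 - 725760 = 2903040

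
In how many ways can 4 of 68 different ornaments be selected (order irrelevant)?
C(68,4) = 68!/(4!×64!) = 814385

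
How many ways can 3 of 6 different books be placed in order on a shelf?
P(6,3) = 6!/(6-3)! = 120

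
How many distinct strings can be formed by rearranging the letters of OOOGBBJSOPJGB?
13! / (1! × 2! × 3! × 4! × 2! × 1!) = 10810800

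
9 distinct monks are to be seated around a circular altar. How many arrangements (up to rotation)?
Circular: fix one position, arrange the rest. (9-1)! = 40320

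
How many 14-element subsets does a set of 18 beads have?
C(18,14) = 18!/(14!×4!) = 3060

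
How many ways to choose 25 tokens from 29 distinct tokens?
C(29,25) = 29!/(25!×4!) = 23751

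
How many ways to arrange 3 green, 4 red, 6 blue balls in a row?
13! / (3! × 4! × 6!) = 60060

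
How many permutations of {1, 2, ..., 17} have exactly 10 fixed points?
Choose the 10 fixed points C(17,10) = 19448, derange the rest: !7 = Σ_{j=0}^{7} (-1)^j·7!/j! = 5040 - 5040 + 2520 - 840 + 210 - 42 + 7 - 1 = 1854. Product = 19448 × 1854 = 36056592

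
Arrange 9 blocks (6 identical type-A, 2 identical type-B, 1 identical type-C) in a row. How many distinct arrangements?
9! / (6! × 2! × 1!) = 252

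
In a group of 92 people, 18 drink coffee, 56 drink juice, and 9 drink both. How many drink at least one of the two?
|A∪B| = |A| + |B| - |A∩B| = 18 + 56 - 9 = 65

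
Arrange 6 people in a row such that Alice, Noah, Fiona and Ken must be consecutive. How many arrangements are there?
Treat the 4 as one block: (6-4+1)! × 4! = 6 × 24 = 144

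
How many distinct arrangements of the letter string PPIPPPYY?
8! / (1! × 2! × 5!) = 168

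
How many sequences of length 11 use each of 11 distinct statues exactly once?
11! = 39916800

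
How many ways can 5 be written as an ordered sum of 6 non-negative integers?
C(5+6-1, 6-1) = C(10, 5) = 252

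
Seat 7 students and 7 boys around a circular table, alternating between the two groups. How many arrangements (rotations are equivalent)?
Fix one of the students: (7-1)! ways for the remaining students, × 7! ways for the boys = 720 × 5040 = 3628800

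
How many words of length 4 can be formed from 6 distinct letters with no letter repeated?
P(6,4) = 6!/(6-4)! = 360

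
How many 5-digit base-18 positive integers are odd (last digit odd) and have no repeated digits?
Last∈{1,3,5,7,9,11,13,15,17}. Last=0: 0. Last nonzero: 9×16×P(16,3) = 483840. Total = 483840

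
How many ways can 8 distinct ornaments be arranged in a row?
8! = 40320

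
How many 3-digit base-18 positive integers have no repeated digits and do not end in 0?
Last digit: 17 nonzero choices. First digit: 16 (nonzero, ≠last). Middle 1: P(16,1) = 16. Total = 4352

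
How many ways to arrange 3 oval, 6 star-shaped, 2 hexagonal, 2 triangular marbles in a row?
13! / (3! × 6! × 2! × 2!) = 360360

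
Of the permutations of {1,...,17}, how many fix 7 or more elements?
Exactly j fixed points: C(17,j)·!(17-j); sum over j ≥ 7 (derangement numbers via !m = (m-1)·(!(m-1) + !(m-2)): !0..!10 = 1, 0, 1, 2, 9, 44, 265, 1854, 14833, 133496, 1334961). Σ_{j=7}^{17} C(17,j)·!(17-j) = C(17,7)·!10 + C(17,8)·!9 + C(17,9)·!8 + C(17,10)·!7 + C(17,11)·!6 + C(17,12)·!5 + C(17,13)·!4 + C(17,14)·!3 + C(17,15)·!2 + C(17,16)·!1 + C(17,17)·!0 = 19448·1334961 + 24310·133496 + 24310·14833 + 19448·1854 + 12376·265 + 6188·44 + 2380·9 + 680·2 + 136·1 + 17·0 + 1·1 = 29607830939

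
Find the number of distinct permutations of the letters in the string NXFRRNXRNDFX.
12! / (3! × 3! × 3! × 1! × 2!) = 1108800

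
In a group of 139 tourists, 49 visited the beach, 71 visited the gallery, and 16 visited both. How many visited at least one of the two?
|A∪B| = |A| + |B| - |A∩B| = 49 + 71 - 16 = 104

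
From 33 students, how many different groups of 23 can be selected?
C(33,23) = 33!/(23!×10!) = 92561040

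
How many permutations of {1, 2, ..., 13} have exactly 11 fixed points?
Choose the 11 fixed points C(13,11) = 78, derange the rest: !2 = Σ_{j=0}^{2} (-1)^j·2!/j! = 2 - 2 + 1 = 1. Product = 78 × 1 = 78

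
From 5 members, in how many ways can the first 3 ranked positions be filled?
P(5,3) = 5!/(5-3)! = 60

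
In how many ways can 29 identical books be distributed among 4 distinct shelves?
C(29+4-1, 4-1) = C(32, 3) = 4960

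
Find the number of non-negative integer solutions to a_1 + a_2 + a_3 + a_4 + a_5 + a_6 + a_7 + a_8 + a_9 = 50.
C(50+9-1, 9-1) = C(58, 8) = 1916797311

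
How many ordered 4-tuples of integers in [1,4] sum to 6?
Coefficient of x^6 in (x + x² + ... + x^4)^4. By inclusion-exclusion on dice exceeding 4: Σ_j (-1)^j C(4,j)·C(6-1-4j, 3) = C(4,0)·C(5,3) = 1·10 = 10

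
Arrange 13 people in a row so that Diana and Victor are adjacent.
Treat as block: (13-1)! × 2! = 479001600 × 2 = 958003200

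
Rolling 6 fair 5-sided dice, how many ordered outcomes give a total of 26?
Coefficient of x^26 in (x + x² + ... + x^5)^6. By inclusion-exclusion on dice exceeding 5: Σ_j (-1)^j C(6,j)·C(26-1-5j, 5) = C(6,0)·C(25,5) - C(6,1)·C(20,5) + C(6,2)·C(15,5) - C(6,3)·C(10,5) + C(6,4)·C(5,5) = 1·53130 - 6·15504 + 15·3003 - 20·252 + 15·1 = 126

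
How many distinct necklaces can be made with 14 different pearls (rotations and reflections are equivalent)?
(14-1)!/2 = 6227020800/2 = 3113510400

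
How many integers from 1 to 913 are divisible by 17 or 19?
⌊913/17⌋ + ⌊913/19⌋ - ⌊913/323⌋ = 53 + 48 - 2 = 99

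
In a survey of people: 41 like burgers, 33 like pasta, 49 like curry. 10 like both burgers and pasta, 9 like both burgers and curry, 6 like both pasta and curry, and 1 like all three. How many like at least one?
|A∪B∪C| = 41+33+49-10-9-6+1 = 99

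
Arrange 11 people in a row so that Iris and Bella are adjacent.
Treat as block: (11-1)! × 2! = 3628800 × 2 = 7257600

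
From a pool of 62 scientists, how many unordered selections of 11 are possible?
C(62,11) = 62!/(11!×51!) = 508271323092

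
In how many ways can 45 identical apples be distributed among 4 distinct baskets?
C(45+4-1, 4-1) = C(48, 3) = 17296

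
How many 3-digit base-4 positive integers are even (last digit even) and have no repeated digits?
Last∈{0,2}. Last=0: 6. Last nonzero: 1×2×P(2,1) = 4. Total = 10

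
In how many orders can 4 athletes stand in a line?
4! = 24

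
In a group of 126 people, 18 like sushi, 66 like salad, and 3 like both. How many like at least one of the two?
|A∪B| = |A| + |B| - |A∩B| = 18 + 66 - 3 = 81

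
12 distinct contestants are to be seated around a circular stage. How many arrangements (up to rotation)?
Circular: fix one position, arrange the rest. (12-1)! = 39916800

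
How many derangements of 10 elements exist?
!10 = Σ_{j=0}^{10} (-1)^j·10!/j! = 3628800 - 3628800 + 1814400 - 604800 + 151200 - 30240 + 5040 - 720 + 90 - 10 + 1 = 1334961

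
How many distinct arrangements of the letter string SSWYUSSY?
8! / (1! × 4! × 2! × 1!) = 840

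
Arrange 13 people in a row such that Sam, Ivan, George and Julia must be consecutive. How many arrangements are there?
Treat the 4 as one block: (13-4+1)! × 4! = 3628800 × 24 = 87091200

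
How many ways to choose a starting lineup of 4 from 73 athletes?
C(73,4) = 73!/(4!×69!) = 1088430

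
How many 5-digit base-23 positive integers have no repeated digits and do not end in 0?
Last digit: 22 nonzero choices. First digit: 21 (nonzero, ≠last). Middle 3: P(21,3) = 7980. Total = 3686760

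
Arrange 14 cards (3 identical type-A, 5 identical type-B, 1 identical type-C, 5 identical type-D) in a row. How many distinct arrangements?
14! / (3! × 5! × 1! × 5!) = 1009008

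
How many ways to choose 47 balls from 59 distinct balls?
C(59,47) = 59!/(47!×12!) = 1119487075980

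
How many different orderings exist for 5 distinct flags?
5! = 120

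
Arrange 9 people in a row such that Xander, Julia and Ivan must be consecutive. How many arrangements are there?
Treat the 3 as one block: (9-3+1)! × 3! = 5040 × 6 = 30240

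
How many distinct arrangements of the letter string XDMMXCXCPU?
10! / (1! × 1! × 2! × 1! × 3! × 2!) = 151200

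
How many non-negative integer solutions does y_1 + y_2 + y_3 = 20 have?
C(20+3-1, 3-1) = C(22, 2) = 231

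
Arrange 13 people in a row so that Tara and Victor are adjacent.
Treat as block: (13-1)! × 2! = 479001600 × 2 = 958003200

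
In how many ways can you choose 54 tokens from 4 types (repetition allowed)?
C(54+4-1, 4-1) = C(57, 3) = 29260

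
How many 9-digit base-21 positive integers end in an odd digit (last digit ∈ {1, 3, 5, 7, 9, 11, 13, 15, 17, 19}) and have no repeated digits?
Last∈{1,3,5,7,9,11,13,15,17,19}. Last=0: 0. Last nonzero: 10×19×P(19,7) = 48251548800. Total = 48251548800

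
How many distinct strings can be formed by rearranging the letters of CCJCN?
5! / (1! × 1! × 3!) = 20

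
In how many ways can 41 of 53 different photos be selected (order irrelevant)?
C(53,41) = 53!/(41!×12!) = 266783135710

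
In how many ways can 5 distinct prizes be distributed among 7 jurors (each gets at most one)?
P(7,5) = 7!/(7-5)! = 2520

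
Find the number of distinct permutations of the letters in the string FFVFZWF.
7! / (1! × 4! × 1! × 1!) = 210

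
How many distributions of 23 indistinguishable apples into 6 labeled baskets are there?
C(23+6-1, 6-1) = C(28, 5) = 98280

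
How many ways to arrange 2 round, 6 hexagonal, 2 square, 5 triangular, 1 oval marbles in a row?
16! / (2! × 6! × 2! × 5! × 1!) = 60540480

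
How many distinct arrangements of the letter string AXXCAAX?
7! / (3! × 1! × 3!) = 140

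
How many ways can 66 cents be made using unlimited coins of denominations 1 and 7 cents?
Coefficient of x^66 in 1/(1-x^1) · 1/(1-x^7). Use j coins of 7 for j = 0..⌊66/7⌋ = 9, the rest in 1s: 9 + 1 = 10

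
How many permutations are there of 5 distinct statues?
5! = 120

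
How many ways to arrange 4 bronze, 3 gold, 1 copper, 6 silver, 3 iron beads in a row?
17! / (4! × 3! × 1! × 6! × 3!) = 571771200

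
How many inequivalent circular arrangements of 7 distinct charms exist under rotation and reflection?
(7-1)!/2 = 720/2 = 360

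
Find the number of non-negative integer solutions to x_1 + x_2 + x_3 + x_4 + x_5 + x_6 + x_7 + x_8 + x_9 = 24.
C(24+9-1, 9-1) = C(32, 8) = 10518300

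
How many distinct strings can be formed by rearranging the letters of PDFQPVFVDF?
10! / (3! × 2! × 2! × 1! × 2!) = 75600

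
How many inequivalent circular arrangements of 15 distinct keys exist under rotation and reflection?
(15-1)!/2 = 87178291200/2 = 43589145600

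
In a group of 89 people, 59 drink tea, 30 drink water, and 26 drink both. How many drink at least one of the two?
|A∪B| = |A| + |B| - |A∩B| = 59 + 30 - 26 = 63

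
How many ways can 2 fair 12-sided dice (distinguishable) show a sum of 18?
Coefficient of x^18 in (x + x² + ... + x^12)^2. By inclusion-exclusion on dice exceeding 12: Σ_j (-1)^j C(2,j)·C(18-1-12j, 1) = C(2,0)·C(17,1) - C(2,1)·C(5,1) = 1·17 - 2·5 = 7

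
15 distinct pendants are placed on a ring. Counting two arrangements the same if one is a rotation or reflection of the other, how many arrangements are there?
(15-1)!/2 = 87178291200/2 = 43589145600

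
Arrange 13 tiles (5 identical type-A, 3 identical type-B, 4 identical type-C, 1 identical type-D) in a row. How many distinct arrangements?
13! / (5! × 3! × 4! × 1!) = 360360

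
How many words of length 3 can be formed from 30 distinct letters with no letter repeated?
P(30,3) = 30!/(30-3)! = 24360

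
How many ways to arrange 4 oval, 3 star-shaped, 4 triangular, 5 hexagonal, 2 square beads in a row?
18! / (4! × 3! × 4! × 5! × 2!) = 7718911200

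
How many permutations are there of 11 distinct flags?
11! = 39916800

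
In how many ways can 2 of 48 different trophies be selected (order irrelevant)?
C(48,2) = 48!/(2!×46!) = 1128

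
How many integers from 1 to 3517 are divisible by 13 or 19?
⌊3517/13⌋ + ⌊3517/19⌋ - ⌊3517/247⌋ = 270 + 185 - 14 = 441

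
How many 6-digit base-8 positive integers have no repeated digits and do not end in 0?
Last digit: 7 nonzero choices. First digit: 6 (nonzero, ≠last). Middle 4: P(6,4) = 360. Total = 15120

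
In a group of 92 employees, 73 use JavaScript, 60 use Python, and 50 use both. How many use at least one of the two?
|A∪B| = |A| + |B| - |A∩B| = 73 + 60 - 50 = 83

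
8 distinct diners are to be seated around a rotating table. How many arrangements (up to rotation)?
Circular: fix one position, arrange the rest. (8-1)! = 5040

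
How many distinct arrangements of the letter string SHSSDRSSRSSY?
12! / (7! × 1! × 1! × 2! × 1!) = 47520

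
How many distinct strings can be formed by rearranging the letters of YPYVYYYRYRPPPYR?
15! / (3! × 4! × 1! × 7!) = 1801800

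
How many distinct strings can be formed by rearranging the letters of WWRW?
4! / (3! × 1!) = 4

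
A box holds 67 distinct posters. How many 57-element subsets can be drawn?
C(67,57) = 67!/(57!×10!) = 247994680648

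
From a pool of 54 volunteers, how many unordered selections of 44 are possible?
C(54,44) = 54!/(44!×10!) = 23930713170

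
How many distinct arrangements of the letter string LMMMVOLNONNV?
12! / (2! × 2! × 3! × 2! × 3!) = 1663200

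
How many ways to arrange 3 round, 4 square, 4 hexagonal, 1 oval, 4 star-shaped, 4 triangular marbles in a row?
20! / (3! × 4! × 4! × 1! × 4! × 4!) = 1222160940000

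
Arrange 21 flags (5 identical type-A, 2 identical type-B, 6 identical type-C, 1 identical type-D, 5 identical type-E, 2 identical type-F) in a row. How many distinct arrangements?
21! / (5! × 2! × 6! × 1! × 5! × 2!) = 1231938227520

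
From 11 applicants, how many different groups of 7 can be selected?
C(11,7) = 11!/(7!×4!) = 330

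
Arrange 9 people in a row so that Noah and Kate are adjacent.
Treat as block: (9-1)! × 2! = 40320 × 2 = 80640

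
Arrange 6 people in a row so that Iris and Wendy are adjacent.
Treat as block: (6-1)! × 2! = 120 × 2 = 240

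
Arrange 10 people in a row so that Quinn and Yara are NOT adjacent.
Total - adjacent = 10! - (10-1)!×2 = 3628800 - 725760 = 2903040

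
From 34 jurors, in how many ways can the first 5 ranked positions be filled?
P(34,5) = 34!/(34-5)! = 33390720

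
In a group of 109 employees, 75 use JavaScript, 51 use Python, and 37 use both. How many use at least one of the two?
|A∪B| = |A| + |B| - |A∩B| = 75 + 51 - 37 = 89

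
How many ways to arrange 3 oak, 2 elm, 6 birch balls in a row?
11! / (3! × 2! × 6!) = 4620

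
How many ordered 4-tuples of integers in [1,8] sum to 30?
Coefficient of x^30 in (x + x² + ... + x^8)^4. By inclusion-exclusion on dice exceeding 8: Σ_j (-1)^j C(4,j)·C(30-1-8j, 3) = C(4,0)·C(29,3) - C(4,1)·C(21,3) + C(4,2)·C(13,3) - C(4,3)·C(5,3) = 1·3654 - 4·1330 + 6·286 - 4·10 = 10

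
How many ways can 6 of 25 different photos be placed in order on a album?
P(25,6) = 25!/(25-6)! = 127512000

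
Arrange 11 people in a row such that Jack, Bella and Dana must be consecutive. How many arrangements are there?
Treat the 3 as one block: (11-3+1)! × 3! = 362880 × 6 = 2177280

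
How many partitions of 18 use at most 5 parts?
By conjugation, equals partitions of 18 into parts ≤ 5. Let r_j(i) = number of partitions of i into parts ≤ j, for i = 0..18. r_1(i) = 1 for all i; r_j(i) = r_{j-1}(i) + r_j(i-j). Rows j = 2..5: ≤2: 1 1 2 2 3 3 4 4 5 5 6 6 7 7 8 8 9 9 10; ≤3: 1 1 2 3 4 5 7 8 10 12 14 16 19 21 24 27 30 33 37; ≤4: 1 1 2 3 5 6 9 11 15 18 23 27 34 39 47 54 64 72 84; ≤5: 1 1 2 3 5 7 10 13 18 23 30 37 47 57 70 84 101 119 141. r_5(18) = 141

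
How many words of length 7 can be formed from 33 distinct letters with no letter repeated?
P(33,7) = 33!/(33-7)! = 21531121920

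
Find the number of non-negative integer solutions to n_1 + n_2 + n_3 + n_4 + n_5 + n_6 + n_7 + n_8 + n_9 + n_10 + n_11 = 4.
C(4+11-1, 11-1) = C(14, 10) = 1001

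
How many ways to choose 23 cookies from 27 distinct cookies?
C(27,23) = 27!/(23!×4!) = 17550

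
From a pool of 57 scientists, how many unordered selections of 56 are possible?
C(57,56) = 57!/(56!×1!) = 57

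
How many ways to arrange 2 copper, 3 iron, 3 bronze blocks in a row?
8! / (2! × 3! × 3!) = 560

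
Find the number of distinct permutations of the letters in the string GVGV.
4! / (2! × 2!) = 6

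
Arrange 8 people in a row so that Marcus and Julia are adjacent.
Treat as block: (8-1)! × 2! = 5040 × 2 = 10080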